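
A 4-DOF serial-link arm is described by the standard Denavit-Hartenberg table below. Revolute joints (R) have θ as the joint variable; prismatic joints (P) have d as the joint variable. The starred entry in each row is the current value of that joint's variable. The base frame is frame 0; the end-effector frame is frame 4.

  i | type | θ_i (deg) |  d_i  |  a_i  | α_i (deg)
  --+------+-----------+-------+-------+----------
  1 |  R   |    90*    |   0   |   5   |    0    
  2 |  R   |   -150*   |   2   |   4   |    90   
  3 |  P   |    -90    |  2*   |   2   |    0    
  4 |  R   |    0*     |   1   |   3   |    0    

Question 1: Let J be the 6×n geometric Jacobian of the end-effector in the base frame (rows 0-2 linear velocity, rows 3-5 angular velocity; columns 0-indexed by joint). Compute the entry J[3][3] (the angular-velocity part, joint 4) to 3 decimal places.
axis z_3 = (-0.8660,-0.5000,0.0000); lever o_n−o_3 = (-0.8660,-0.5000,-3.0000)
cross product → J_v[:, 3] = (1.5000,-2.5981,0.0000)
J_ω[:, 3] = z_3
entry J[3][3] = -0.8660

-0.866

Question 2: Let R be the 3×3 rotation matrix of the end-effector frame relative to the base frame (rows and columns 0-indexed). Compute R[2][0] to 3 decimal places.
-1.000

End-effector x-axis (col 0 of R) = (-0.0000,-0.0000,-1.0000)
R[2][0] = -1.0000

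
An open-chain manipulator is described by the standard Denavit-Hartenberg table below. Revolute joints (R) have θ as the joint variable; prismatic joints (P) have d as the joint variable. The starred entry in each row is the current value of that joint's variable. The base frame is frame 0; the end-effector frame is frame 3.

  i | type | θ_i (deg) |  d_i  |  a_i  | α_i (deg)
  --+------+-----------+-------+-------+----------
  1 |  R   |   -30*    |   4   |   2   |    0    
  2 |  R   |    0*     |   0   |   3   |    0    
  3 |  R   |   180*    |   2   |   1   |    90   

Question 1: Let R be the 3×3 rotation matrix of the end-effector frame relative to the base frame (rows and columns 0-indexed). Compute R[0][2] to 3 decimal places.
End-effector z-axis (col 2 of R) = (0.5000,0.8660,0.0000)
R[0][2] = 0.5000

0.500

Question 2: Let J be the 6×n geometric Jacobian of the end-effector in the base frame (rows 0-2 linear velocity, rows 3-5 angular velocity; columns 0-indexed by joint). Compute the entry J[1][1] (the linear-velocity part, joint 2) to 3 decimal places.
1.732

axis z_1 = (0.0000,0.0000,1.0000); lever o_n−o_1 = (1.7321,-1.0000,2.0000)
cross product → J_v[:, 1] = (1.0000,1.7321,-0.0000)
J_ω[:, 1] = z_1
entry J[1][1] = 1.7321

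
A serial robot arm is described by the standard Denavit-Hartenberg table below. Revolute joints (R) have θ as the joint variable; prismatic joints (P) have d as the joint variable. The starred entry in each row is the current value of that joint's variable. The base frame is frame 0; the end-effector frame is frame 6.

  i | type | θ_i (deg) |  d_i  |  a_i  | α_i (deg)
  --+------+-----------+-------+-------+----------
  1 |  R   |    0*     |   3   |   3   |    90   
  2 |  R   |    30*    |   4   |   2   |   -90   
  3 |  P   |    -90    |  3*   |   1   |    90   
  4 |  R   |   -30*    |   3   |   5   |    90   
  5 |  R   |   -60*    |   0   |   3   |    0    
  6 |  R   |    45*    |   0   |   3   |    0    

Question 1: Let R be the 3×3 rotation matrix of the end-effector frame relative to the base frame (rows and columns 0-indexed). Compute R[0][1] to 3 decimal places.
-0.772

End-effector y-axis (col 1 of R) = (-0.7718,-0.2241,-0.5950)
R[0][1] = -0.7718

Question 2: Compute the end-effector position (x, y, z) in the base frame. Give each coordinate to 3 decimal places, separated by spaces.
5.906 -13.139 2.716

after link 1: o_1 = (3.0000, 0.0000, 3.0000)
after link 2: o_2 = (4.7321, -4.0000, 4.0000)
after link 3: o_3 = (3.2321, -5.0000, 6.5981)
after link 4: o_4 = (1.8840, -9.3301, 2.9330)
after link 5: o_5 = (4.5090, -10.6292, 3.5825)
after link 6: o_6 = (5.9059, -13.1387, 2.7160)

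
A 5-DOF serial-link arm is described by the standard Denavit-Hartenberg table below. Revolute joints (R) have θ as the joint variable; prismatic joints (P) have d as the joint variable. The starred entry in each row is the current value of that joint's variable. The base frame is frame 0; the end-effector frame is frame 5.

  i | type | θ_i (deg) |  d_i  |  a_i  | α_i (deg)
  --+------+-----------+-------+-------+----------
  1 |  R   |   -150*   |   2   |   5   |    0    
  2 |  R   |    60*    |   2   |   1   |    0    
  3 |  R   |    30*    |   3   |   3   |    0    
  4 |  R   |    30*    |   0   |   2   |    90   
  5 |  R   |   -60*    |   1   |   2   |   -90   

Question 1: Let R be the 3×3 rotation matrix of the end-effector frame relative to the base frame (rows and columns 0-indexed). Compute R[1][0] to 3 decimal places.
End-effector x-axis (col 0 of R) = (0.4330,-0.2500,-0.8660)
R[1][0] = -0.2500

-0.250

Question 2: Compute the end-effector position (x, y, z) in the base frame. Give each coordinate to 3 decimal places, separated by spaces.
-0.732 -8.464 5.268

after link 1: o_1 = (-4.3301, -2.5000, 2.0000)
after link 2: o_2 = (-4.3301, -3.5000, 4.0000)
after link 3: o_3 = (-2.8301, -6.0981, 7.0000)
after link 4: o_4 = (-1.0981, -7.0981, 7.0000)
after link 5: o_5 = (-0.7321, -8.4641, 5.2679)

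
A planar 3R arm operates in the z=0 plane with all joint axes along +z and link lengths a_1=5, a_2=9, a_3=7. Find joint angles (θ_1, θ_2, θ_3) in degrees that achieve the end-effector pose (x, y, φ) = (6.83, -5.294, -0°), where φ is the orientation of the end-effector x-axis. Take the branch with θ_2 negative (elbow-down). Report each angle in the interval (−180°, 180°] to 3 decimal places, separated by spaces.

30.003 -150.003 120.000

wrist centre = target − a_3·(cos φ, sin φ) = (-0.1700, -5.2940)
cos θ_2 = (28.0553−5²−9²)/(2·5·9) = -0.8661; θ_2 = -150.0030° (elbow-down)
β = atan2(-5.2940,-0.1700) = -91.8392°; ψ = atan2(-4.4996,-2.7945) = -121.8423°
θ_1 = β − ψ = 30.0031°
θ_3 = φ − θ_1 − θ_2 = 119.9999° (wrapped to (-180°,180°])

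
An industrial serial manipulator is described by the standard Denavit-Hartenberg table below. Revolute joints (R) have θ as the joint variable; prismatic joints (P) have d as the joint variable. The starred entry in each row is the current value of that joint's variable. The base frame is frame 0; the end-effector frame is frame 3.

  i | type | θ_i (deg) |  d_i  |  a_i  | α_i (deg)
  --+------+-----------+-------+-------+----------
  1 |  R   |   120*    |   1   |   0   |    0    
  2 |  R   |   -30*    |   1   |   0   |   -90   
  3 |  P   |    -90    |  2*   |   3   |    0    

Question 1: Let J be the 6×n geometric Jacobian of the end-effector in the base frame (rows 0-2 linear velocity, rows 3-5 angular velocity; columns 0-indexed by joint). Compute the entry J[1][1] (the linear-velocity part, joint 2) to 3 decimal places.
axis z_1 = (0.0000,0.0000,1.0000); lever o_n−o_1 = (-2.0000,0.0000,4.0000)
cross product → J_v[:, 1] = (-0.0000,-2.0000,0.0000)
J_ω[:, 1] = z_1
entry J[1][1] = -2.0000

-2.000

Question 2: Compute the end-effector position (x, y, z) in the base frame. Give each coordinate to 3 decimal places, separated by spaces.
-2.000 0.000 5.000

after link 1: o_1 = (0.0000, 0.0000, 1.0000)
after link 2: o_2 = (0.0000, 0.0000, 2.0000)
after link 3: o_3 = (-2.0000, 0.0000, 5.0000)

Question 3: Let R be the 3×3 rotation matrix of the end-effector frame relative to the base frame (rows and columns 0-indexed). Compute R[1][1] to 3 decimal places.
1.000

End-effector y-axis (col 1 of R) = (0.0000,1.0000,-0.0000)
R[1][1] = 1.0000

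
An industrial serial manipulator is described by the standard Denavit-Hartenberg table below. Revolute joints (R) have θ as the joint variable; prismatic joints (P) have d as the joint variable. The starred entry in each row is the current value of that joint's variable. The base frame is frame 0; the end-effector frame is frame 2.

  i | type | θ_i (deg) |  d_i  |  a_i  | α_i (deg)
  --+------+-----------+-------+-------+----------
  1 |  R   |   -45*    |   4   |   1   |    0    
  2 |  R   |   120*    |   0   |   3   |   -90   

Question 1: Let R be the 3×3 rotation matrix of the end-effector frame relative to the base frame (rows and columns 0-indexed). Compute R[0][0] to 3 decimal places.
End-effector x-axis (col 0 of R) = (0.2588,0.9659,0.0000)
R[0][0] = 0.2588

0.259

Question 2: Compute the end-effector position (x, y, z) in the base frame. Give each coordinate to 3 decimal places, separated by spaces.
1.484 2.191 4.000

after link 1: o_1 = (0.7071, -0.7071, 4.0000)
after link 2: o_2 = (1.4836, 2.1907, 4.0000)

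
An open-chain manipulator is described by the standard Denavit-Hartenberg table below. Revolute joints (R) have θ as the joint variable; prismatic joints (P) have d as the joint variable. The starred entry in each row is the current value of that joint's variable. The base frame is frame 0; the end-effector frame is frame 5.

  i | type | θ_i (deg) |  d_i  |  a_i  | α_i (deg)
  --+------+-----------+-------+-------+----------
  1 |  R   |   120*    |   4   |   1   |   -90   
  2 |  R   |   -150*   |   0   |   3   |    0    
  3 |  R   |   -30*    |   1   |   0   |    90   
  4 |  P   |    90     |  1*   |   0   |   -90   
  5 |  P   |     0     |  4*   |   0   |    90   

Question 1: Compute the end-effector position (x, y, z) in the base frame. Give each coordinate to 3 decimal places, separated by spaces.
after link 1: o_1 = (-0.5000, 0.8660, 4.0000)
after link 2: o_2 = (0.7990, -1.3840, 5.5000)
after link 3: o_3 = (-0.0670, -1.8840, 5.5000)
after link 4: o_4 = (-0.0670, -1.8840, 4.5000)
after link 5: o_5 = (-2.0670, 1.5801, 4.5000)

-2.067 1.580 4.500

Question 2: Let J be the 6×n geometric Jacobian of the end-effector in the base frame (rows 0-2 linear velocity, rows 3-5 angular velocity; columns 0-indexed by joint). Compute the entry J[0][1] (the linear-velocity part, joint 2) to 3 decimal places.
axis z_1 = (-0.8660,-0.5000,0.0000); lever o_n−o_1 = (-1.5670,0.7141,0.5000)
cross product → J_v[:, 1] = (-0.2500,0.4330,-1.4019)
J_ω[:, 1] = z_1
entry J[0][1] = -0.2500

-0.250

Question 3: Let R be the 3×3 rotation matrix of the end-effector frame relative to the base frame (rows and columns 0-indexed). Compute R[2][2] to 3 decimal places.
-1.000

End-effector z-axis (col 2 of R) = (-0.0000,-0.0000,-1.0000)
R[2][2] = -1.0000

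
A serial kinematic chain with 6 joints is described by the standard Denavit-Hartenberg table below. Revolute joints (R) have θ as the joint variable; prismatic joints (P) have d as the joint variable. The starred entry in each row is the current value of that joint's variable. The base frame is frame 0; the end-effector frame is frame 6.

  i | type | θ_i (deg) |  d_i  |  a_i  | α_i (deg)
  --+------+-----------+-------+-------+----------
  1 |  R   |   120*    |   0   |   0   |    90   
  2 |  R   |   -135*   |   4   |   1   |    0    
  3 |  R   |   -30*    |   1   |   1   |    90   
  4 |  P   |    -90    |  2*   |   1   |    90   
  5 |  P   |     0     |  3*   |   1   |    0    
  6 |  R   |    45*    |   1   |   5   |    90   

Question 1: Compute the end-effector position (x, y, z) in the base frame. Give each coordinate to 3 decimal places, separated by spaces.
after link 1: o_1 = (0.0000, 0.0000, 0.0000)
after link 2: o_2 = (3.8177, 1.3876, -0.7071)
after link 3: o_3 = (5.1666, 1.0511, -0.9659)
after link 4: o_4 = (4.5594, 0.1028, 0.9659)
after link 5: o_5 = (2.2445, 2.1124, 1.7424)
after link 6: o_6 = (-0.8428, 0.3887, 5.4163)

-0.843 0.389 5.416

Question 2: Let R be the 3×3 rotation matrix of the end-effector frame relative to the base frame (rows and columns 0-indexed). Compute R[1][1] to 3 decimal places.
0.837

End-effector y-axis (col 1 of R) = (-0.4830,0.8365,0.2588)
R[1][1] = 0.8365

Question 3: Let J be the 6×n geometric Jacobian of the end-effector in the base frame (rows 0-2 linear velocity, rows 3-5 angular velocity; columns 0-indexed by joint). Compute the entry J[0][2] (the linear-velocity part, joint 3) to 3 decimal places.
3.062

axis z_2 = (0.8660,0.5000,0.0000); lever o_n−o_2 = (-4.6604,-0.9990,6.1234)
cross product → J_v[:, 2] = (3.0617,-5.3030,1.4651)
J_ω[:, 2] = z_2
entry J[0][2] = 3.0617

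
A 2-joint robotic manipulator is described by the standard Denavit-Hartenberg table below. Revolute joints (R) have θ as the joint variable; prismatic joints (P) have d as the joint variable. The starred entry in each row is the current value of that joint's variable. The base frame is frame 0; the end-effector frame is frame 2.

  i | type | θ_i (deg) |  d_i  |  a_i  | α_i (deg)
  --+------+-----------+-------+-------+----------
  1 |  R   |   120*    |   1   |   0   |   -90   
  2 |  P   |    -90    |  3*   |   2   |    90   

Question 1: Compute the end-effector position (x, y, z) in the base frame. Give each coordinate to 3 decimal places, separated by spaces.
after link 1: o_1 = (0.0000, 0.0000, 1.0000)
after link 2: o_2 = (-2.5981, -1.5000, 3.0000)

-2.598 -1.500 3.000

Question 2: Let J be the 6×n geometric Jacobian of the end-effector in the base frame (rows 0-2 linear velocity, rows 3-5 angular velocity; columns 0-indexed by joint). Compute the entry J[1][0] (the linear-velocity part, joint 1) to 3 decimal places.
axis z_0 = ẑ; lever o_n−o_0 = (-2.5981,-1.5000,3.0000)
cross product → J_v[:, 0] = (1.5000,-2.5981,0.0000)
J_ω[:, 0] = z_0
entry J[1][0] = -2.5981

-2.598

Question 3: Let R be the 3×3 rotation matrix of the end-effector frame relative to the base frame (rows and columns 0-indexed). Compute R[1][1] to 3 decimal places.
End-effector y-axis (col 1 of R) = (-0.8660,-0.5000,0.0000)
R[1][1] = -0.5000

-0.500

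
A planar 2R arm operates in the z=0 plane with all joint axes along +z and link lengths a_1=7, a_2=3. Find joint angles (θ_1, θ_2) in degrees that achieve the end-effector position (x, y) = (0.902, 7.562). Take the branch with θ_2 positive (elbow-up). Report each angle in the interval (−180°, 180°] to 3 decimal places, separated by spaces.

cos θ_2 = (57.9974−7²−3²)/(2·7·3) = -0.0001; θ_2 = 90.0035° (elbow-up)
β = atan2(7.5620,0.9020) = 83.1979°; ψ = atan2(3.0000,6.9998) = 23.1991°
θ_1 = β − ψ = 59.9987°

59.999 90.003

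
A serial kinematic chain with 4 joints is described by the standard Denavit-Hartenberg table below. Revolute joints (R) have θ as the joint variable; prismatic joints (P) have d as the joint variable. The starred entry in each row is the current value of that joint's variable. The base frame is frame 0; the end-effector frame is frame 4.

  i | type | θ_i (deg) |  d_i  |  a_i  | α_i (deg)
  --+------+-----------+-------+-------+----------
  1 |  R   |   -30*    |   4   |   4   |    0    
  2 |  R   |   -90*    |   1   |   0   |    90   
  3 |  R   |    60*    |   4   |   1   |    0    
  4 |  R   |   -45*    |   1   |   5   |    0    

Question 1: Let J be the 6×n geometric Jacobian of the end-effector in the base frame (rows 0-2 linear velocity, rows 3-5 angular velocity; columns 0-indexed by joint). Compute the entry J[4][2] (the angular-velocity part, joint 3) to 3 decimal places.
axis z_2 = (-0.8660,0.5000,0.0000); lever o_n−o_2 = (-6.9949,-2.1156,2.1601)
cross product → J_v[:, 2] = (1.0801,1.8707,5.3296)
J_ω[:, 2] = z_2
entry J[4][2] = 0.5000

0.500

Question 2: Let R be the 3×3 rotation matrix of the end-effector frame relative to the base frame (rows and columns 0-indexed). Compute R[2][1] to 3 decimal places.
End-effector y-axis (col 1 of R) = (0.1294,0.2241,0.9659)
R[2][1] = 0.9659

0.966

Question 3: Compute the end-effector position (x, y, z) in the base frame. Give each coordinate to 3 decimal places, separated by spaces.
-3.531 -4.116 7.160

after link 1: o_1 = (3.4641, -2.0000, 4.0000)
after link 2: o_2 = (3.4641, -2.0000, 5.0000)
after link 3: o_3 = (-0.2500, -0.4330, 5.8660)
after link 4: o_4 = (-3.5308, -4.1156, 7.1601)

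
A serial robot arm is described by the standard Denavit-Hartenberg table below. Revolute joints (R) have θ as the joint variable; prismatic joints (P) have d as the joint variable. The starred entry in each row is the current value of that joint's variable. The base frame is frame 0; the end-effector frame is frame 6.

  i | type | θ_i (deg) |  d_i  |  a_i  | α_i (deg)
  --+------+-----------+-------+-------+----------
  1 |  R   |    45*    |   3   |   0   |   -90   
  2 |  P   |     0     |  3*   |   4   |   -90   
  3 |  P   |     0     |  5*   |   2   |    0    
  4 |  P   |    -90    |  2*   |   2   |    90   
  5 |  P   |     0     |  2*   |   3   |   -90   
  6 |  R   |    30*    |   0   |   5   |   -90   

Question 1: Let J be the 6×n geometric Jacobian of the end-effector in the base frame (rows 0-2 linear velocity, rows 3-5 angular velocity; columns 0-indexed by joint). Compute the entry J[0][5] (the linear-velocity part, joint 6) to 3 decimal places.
4.830

axis z_5 = (-0.0000,0.0000,-1.0000); lever o_n−o_5 = (-1.2941,4.8296,0.0000)
cross product → J_v[:, 5] = (4.8296,1.2941,-0.0000)
J_ω[:, 5] = z_5
entry J[0][5] = 4.8296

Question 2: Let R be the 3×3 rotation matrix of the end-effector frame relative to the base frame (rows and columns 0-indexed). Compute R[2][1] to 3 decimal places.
End-effector y-axis (col 1 of R) = (0.0000,-0.0000,1.0000)
R[2][1] = 1.0000

1.000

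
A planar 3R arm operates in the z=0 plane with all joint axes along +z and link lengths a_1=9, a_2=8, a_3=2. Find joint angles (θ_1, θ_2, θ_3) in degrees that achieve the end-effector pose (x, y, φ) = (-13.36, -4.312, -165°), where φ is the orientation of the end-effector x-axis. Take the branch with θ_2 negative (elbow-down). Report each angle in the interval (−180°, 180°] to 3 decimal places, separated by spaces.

-119.999 -90.000 44.999

wrist centre = target − a_3·(cos φ, sin φ) = (-11.4281, -3.7944)
cos θ_2 = (144.9998−9²−8²)/(2·9·8) = -0.0000; θ_2 = -90.0001° (elbow-down)
β = atan2(-3.7944,-11.4281) = -161.6329°; ψ = atan2(-8.0000,9.0000) = -41.6336°
θ_1 = β − ψ = -119.9993°
θ_3 = φ − θ_1 − θ_2 = 44.9994° (wrapped to (-180°,180°])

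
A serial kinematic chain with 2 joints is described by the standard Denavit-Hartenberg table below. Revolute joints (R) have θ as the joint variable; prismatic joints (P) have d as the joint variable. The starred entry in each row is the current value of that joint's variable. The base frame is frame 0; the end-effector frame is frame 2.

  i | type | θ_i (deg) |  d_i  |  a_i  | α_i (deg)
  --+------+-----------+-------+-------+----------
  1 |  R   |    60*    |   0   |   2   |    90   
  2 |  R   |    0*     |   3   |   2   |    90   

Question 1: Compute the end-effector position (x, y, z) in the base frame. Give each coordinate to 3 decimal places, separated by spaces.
after link 1: o_1 = (1.0000, 1.7321, 0.0000)
after link 2: o_2 = (4.5981, 1.9641, 0.0000)

4.598 1.964 0.000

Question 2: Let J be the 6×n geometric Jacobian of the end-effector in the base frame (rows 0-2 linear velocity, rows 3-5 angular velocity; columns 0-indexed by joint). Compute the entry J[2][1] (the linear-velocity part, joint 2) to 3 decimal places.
axis z_1 = (0.8660,-0.5000,0.0000); lever o_n−o_1 = (3.5981,0.2321,0.0000)
cross product → J_v[:, 1] = (-0.0000,0.0000,2.0000)
J_ω[:, 1] = z_1
entry J[2][1] = 2.0000

2.000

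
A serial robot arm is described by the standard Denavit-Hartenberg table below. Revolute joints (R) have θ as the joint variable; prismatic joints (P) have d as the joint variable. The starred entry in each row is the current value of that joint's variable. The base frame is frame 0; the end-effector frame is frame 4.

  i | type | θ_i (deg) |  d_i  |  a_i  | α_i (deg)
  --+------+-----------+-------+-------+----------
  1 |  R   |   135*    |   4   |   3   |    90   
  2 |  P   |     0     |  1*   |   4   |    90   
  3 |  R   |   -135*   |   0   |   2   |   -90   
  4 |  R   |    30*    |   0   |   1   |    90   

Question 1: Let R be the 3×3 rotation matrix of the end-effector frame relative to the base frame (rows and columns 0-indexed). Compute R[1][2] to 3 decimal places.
End-effector z-axis (col 2 of R) = (-0.0000,-0.5000,-0.8660)
R[1][2] = -0.5000

-0.500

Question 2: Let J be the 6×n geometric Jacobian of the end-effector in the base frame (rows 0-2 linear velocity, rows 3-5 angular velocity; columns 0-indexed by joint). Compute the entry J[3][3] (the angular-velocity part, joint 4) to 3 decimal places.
-1.000

axis z_3 = (-1.0000,0.0000,-0.0000); lever o_n−o_3 = (0.0000,-0.8660,0.5000)
cross product → J_v[:, 3] = (-0.0000,0.5000,0.8660)
J_ω[:, 3] = z_3
entry J[3][3] = -1.0000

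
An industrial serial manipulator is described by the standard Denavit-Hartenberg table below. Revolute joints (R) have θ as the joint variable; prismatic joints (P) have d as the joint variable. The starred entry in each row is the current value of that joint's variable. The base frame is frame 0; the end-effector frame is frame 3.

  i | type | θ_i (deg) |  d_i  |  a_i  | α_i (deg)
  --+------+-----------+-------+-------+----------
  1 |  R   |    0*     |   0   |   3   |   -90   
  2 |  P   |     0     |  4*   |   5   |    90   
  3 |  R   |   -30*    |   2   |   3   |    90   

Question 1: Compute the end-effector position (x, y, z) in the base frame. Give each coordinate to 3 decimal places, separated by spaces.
after link 1: o_1 = (3.0000, 0.0000, 0.0000)
after link 2: o_2 = (8.0000, 4.0000, 0.0000)
after link 3: o_3 = (10.5981, 2.5000, 2.0000)

10.598 2.500 2.000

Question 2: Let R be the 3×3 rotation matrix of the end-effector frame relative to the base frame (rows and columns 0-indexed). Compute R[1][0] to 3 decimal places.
-0.500

End-effector x-axis (col 0 of R) = (0.8660,-0.5000,0.0000)
R[1][0] = -0.5000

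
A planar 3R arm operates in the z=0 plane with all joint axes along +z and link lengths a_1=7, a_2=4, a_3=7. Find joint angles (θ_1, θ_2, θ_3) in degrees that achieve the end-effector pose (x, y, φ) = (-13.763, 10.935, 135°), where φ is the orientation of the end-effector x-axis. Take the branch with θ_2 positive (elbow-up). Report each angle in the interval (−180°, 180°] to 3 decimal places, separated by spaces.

134.998 30.002 -29.999

wrist centre = target − a_3·(cos φ, sin φ) = (-8.8133, 5.9853)
cos θ_2 = (113.4967−7²−4²)/(2·7·4) = 0.8660; θ_2 = 30.0015° (elbow-up)
β = atan2(5.9853,-8.8133) = 145.8188°; ψ = atan2(2.0001,10.4640) = 10.8210°
θ_1 = β − ψ = 134.9978°
θ_3 = φ − θ_1 − θ_2 = -29.9994° (wrapped to (-180°,180°])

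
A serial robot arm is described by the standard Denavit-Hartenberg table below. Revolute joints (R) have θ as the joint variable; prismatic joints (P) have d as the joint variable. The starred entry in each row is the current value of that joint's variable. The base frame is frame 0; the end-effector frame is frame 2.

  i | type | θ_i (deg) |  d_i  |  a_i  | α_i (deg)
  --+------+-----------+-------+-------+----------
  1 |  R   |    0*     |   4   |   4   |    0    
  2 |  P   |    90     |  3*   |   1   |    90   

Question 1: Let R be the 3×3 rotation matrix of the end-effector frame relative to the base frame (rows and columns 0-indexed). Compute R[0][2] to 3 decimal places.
1.000

End-effector z-axis (col 2 of R) = (1.0000,-0.0000,0.0000)
R[0][2] = 1.0000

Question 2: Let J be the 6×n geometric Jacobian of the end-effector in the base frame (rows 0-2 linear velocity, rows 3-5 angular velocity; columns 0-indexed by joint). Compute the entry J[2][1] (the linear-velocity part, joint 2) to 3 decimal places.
1.000

prismatic axis z_1 = (0.0000,0.0000,1.0000)
J_v[:, 1] = z_1; J_ω[:, 1] = (0,0,0)
entry J[2][1] = 1.0000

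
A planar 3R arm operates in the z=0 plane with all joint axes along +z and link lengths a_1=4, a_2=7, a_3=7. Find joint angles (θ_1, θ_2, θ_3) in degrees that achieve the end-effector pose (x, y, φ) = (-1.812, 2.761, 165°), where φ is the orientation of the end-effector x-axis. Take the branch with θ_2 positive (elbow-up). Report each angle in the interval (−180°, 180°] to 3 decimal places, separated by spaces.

wrist centre = target − a_3·(cos φ, sin φ) = (4.9495, 0.9493)
cos θ_2 = (25.3985−4²−7²)/(2·4·7) = -0.7072; θ_2 = 135.0051° (elbow-up)
β = atan2(0.9493,4.9495) = 10.8570°; ψ = atan2(4.9493,-0.9502) = 100.8677°
θ_1 = β − ψ = -90.0107°
θ_3 = φ − θ_1 − θ_2 = 120.0056° (wrapped to (-180°,180°])

-90.011 135.005 120.006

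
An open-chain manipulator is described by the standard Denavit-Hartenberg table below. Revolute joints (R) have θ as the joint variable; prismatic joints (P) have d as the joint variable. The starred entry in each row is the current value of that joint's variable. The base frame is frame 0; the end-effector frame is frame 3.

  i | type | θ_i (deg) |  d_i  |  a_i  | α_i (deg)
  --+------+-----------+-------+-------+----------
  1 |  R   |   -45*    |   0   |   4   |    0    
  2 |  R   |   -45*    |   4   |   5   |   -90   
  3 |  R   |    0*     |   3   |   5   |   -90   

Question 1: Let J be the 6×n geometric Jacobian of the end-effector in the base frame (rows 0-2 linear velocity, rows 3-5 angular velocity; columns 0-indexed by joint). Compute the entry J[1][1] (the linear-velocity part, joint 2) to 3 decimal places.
3.000

axis z_1 = (0.0000,0.0000,1.0000); lever o_n−o_1 = (3.0000,-10.0000,4.0000)
cross product → J_v[:, 1] = (10.0000,3.0000,-0.0000)
J_ω[:, 1] = z_1
entry J[1][1] = 3.0000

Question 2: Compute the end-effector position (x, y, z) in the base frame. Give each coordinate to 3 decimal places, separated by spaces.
after link 1: o_1 = (2.8284, -2.8284, 0.0000)
after link 2: o_2 = (2.8284, -7.8284, 4.0000)
after link 3: o_3 = (5.8284, -12.8284, 4.0000)

5.828 -12.828 4.000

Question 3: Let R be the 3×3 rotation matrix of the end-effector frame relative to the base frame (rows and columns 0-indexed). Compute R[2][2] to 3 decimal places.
-1.000

End-effector z-axis (col 2 of R) = (0.0000,0.0000,-1.0000)
R[2][2] = -1.0000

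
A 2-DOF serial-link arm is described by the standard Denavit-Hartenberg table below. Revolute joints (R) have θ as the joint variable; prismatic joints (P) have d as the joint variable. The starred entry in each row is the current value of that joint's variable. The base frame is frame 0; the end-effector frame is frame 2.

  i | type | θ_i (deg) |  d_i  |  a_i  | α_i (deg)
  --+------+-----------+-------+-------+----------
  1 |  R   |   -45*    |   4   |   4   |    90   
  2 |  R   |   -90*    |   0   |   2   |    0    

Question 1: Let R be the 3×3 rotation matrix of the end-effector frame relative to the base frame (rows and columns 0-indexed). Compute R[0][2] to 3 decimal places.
End-effector z-axis (col 2 of R) = (-0.7071,-0.7071,0.0000)
R[0][2] = -0.7071

-0.707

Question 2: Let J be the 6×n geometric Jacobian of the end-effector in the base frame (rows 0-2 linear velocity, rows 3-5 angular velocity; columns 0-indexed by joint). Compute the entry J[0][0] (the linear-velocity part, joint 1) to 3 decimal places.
axis z_0 = ẑ; lever o_n−o_0 = (2.8284,-2.8284,2.0000)
cross product → J_v[:, 0] = (2.8284,2.8284,-0.0000)
J_ω[:, 0] = z_0
entry J[0][0] = 2.8284

2.828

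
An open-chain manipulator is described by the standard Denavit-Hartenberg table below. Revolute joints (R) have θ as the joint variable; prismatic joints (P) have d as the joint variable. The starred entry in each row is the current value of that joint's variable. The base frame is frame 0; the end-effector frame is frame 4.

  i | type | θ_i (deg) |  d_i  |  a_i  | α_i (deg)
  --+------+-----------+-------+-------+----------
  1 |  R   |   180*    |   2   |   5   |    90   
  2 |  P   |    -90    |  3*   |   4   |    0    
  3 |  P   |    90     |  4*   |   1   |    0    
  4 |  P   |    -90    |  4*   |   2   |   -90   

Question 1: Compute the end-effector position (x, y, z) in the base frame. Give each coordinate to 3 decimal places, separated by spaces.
-6.000 11.000 -4.000

after link 1: o_1 = (-5.0000, 0.0000, 2.0000)
after link 2: o_2 = (-5.0000, 3.0000, -2.0000)
after link 3: o_3 = (-6.0000, 7.0000, -2.0000)
after link 4: o_4 = (-6.0000, 11.0000, -4.0000)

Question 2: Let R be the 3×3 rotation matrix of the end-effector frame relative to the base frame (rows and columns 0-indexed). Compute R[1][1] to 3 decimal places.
-1.000

End-effector y-axis (col 1 of R) = (-0.0000,-1.0000,-0.0000)
R[1][1] = -1.0000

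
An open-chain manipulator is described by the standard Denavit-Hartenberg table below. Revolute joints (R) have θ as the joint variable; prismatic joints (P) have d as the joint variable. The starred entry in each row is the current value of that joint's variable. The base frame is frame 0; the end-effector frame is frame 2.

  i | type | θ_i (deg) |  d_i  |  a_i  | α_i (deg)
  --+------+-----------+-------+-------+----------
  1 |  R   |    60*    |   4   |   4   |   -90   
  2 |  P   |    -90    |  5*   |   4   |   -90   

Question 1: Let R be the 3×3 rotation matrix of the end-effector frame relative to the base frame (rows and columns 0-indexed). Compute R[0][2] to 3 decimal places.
0.500

End-effector z-axis (col 2 of R) = (0.5000,0.8660,-0.0000)
R[0][2] = 0.5000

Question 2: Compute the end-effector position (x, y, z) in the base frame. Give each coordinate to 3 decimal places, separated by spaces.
after link 1: o_1 = (2.0000, 3.4641, 4.0000)
after link 2: o_2 = (-2.3301, 5.9641, 8.0000)

-2.330 5.964 8.000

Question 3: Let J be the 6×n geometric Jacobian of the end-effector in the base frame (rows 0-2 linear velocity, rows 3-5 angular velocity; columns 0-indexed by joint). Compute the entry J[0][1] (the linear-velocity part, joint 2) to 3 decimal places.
prismatic axis z_1 = (-0.8660,0.5000,0.0000)
J_v[:, 1] = z_1; J_ω[:, 1] = (0,0,0)
entry J[0][1] = -0.8660

-0.866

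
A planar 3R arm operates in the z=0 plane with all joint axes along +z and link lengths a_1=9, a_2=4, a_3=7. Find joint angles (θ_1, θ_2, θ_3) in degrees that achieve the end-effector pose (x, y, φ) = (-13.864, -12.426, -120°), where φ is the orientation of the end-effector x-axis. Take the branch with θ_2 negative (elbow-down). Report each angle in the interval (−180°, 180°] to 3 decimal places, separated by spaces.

wrist centre = target − a_3·(cos φ, sin φ) = (-10.3640, -6.3638)
cos θ_2 = (147.9107−9²−4²)/(2·9·4) = 0.7071; θ_2 = -45.0011° (elbow-down)
β = atan2(-6.3638,-10.3640) = -148.4488°; ψ = atan2(-2.8285,11.8284) = -13.4484°
θ_1 = β − ψ = -135.0004°
θ_3 = φ − θ_1 − θ_2 = 60.0014° (wrapped to (-180°,180°])

-135.000 -45.001 60.001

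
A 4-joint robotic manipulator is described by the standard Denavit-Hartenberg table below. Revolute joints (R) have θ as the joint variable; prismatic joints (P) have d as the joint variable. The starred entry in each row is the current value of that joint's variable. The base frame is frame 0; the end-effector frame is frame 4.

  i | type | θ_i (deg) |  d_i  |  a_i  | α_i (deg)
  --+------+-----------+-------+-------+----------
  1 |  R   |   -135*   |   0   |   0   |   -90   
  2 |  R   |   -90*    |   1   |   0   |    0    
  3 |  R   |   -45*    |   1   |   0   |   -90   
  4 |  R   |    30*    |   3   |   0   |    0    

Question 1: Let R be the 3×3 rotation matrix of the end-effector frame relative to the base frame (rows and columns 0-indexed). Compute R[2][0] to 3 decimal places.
End-effector x-axis (col 0 of R) = (0.0795,0.7866,0.6124)
R[2][0] = 0.6124

0.612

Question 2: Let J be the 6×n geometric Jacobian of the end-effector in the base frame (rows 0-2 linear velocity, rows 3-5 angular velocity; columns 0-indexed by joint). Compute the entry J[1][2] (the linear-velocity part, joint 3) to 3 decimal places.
-1.500

axis z_2 = (0.7071,-0.7071,0.0000); lever o_n−o_2 = (-0.7929,-2.2071,2.1213)
cross product → J_v[:, 2] = (-1.5000,-1.5000,-2.1213)
J_ω[:, 2] = z_2
entry J[1][2] = -1.5000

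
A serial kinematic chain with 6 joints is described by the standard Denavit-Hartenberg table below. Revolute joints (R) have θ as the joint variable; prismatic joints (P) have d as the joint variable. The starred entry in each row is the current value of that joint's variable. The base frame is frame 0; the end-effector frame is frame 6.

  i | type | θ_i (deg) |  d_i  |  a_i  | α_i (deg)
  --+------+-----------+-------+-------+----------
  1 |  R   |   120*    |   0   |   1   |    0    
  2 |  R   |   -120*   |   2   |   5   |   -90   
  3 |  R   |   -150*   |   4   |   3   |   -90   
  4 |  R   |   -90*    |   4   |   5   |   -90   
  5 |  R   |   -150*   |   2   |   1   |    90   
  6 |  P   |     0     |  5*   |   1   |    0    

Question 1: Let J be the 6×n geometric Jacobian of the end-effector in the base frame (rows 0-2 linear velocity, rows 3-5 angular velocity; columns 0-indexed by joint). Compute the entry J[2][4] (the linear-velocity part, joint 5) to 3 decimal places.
3.665

axis z_4 = (-0.8660,-0.0000,0.5000); lever o_n−o_4 = (-3.3971,-4.2321,-1.8840)
cross product → J_v[:, 4] = (2.1160,-3.3301,3.6651)
J_ω[:, 4] = z_4
entry J[2][4] = 3.6651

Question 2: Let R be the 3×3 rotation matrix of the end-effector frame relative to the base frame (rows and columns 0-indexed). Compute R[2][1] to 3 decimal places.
End-effector y-axis (col 1 of R) = (-0.8660,-0.0000,0.5000)
R[2][1] = 0.5000

0.500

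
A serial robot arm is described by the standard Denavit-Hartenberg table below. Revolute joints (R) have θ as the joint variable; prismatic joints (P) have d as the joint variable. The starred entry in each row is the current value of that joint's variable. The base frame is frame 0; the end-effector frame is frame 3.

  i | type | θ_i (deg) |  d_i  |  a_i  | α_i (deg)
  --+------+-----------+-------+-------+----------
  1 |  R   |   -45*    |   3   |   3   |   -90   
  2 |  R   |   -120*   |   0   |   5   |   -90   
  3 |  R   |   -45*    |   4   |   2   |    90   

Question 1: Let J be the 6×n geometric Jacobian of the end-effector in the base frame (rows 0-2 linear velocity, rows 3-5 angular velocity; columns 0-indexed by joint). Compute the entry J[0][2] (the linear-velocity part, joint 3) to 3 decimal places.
-1.500

axis z_2 = (0.6124,-0.6124,0.5000); lever o_n−o_2 = (2.9495,-0.9495,3.2247)
cross product → J_v[:, 2] = (-1.5000,-0.5000,1.2247)
J_ω[:, 2] = z_2
entry J[0][2] = -1.5000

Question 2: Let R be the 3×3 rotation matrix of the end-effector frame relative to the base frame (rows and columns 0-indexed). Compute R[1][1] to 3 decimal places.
-0.612

End-effector y-axis (col 1 of R) = (0.6124,-0.6124,0.5000)
R[1][1] = -0.6124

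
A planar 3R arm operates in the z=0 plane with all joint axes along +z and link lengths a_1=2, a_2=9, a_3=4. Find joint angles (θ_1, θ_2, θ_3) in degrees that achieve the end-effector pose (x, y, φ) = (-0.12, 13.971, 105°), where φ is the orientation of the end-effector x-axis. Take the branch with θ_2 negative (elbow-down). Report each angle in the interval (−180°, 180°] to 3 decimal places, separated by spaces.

wrist centre = target − a_3·(cos φ, sin φ) = (0.9153, 10.1073)
cos θ_2 = (102.9952−2²−9²)/(2·2·9) = 0.4999; θ_2 = -60.0089° (elbow-down)
β = atan2(10.1073,0.9153) = 84.8256°; ψ = atan2(-7.7949,6.4988) = -50.1813°
θ_1 = β − ψ = 135.0070°
θ_3 = φ − θ_1 − θ_2 = 30.0019° (wrapped to (-180°,180°])

135.007 -60.009 30.002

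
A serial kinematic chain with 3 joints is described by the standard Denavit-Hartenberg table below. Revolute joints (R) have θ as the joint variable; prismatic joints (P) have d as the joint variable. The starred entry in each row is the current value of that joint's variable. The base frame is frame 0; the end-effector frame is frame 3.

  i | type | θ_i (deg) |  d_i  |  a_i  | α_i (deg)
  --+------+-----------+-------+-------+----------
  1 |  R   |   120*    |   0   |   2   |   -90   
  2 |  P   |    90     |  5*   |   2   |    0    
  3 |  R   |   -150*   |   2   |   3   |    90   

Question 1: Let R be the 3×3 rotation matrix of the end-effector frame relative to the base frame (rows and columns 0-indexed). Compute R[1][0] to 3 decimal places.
0.433

End-effector x-axis (col 0 of R) = (-0.2500,0.4330,0.8660)
R[1][0] = 0.4330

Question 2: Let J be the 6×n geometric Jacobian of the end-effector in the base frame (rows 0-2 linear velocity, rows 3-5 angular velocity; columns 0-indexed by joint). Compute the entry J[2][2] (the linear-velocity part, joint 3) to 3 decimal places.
-1.500

axis z_2 = (-0.8660,-0.5000,0.0000); lever o_n−o_2 = (-2.4821,0.2990,2.5981)
cross product → J_v[:, 2] = (-1.2990,2.2500,-1.5000)
J_ω[:, 2] = z_2
entry J[2][2] = -1.5000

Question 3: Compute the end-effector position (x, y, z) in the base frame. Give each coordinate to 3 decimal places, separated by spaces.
after link 1: o_1 = (-1.0000, 1.7321, 0.0000)
after link 2: o_2 = (-5.3301, -0.7679, -2.0000)
after link 3: o_3 = (-7.8122, -0.4689, 0.5981)

-7.812 -0.469 0.598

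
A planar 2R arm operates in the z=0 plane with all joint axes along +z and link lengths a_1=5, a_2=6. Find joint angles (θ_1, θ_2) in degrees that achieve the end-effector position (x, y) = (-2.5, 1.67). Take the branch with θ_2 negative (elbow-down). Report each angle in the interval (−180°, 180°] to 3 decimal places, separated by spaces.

cos θ_2 = (9.0389−5²−6²)/(2·5·6) = -0.8660; θ_2 = -149.9992° (elbow-down)
β = atan2(1.6700,-2.5000) = 146.2571°; ψ = atan2(-3.0001,-0.1961) = -93.7400°
θ_1 = β − ψ = 239.9971°

-120.003 -149.999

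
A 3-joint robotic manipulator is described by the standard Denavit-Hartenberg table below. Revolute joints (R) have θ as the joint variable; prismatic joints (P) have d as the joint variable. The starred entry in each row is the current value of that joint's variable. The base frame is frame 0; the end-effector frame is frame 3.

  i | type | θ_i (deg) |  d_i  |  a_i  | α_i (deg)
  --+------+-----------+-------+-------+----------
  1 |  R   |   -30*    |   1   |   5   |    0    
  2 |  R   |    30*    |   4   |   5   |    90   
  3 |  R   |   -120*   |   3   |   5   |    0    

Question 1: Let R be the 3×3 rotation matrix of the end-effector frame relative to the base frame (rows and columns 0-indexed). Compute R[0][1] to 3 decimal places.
0.866

End-effector y-axis (col 1 of R) = (0.8660,-0.0000,-0.5000)
R[0][1] = 0.8660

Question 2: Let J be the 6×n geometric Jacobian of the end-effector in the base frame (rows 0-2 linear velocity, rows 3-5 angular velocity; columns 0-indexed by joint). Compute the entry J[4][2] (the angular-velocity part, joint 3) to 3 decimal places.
axis z_2 = (0.0000,-1.0000,0.0000); lever o_n−o_2 = (-2.5000,-3.0000,-4.3301)
cross product → J_v[:, 2] = (4.3301,-0.0000,-2.5000)
J_ω[:, 2] = z_2
entry J[4][2] = -1.0000

-1.000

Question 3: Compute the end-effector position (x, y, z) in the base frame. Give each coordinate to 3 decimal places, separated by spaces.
after link 1: o_1 = (4.3301, -2.5000, 1.0000)
after link 2: o_2 = (9.3301, -2.5000, 5.0000)
after link 3: o_3 = (6.8301, -5.5000, 0.6699)

6.830 -5.500 0.670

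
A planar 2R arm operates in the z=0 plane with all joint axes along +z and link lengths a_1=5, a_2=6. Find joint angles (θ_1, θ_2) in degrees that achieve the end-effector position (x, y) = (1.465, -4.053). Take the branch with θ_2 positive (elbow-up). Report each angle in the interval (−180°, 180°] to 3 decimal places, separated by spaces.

-150.006 135.001

cos θ_2 = (18.5730−5²−6²)/(2·5·6) = -0.7071; θ_2 = 135.0008° (elbow-up)
β = atan2(-4.0530,1.4650) = -70.1271°; ψ = atan2(4.2426,0.7573) = 79.8793°
θ_1 = β − ψ = -150.0063°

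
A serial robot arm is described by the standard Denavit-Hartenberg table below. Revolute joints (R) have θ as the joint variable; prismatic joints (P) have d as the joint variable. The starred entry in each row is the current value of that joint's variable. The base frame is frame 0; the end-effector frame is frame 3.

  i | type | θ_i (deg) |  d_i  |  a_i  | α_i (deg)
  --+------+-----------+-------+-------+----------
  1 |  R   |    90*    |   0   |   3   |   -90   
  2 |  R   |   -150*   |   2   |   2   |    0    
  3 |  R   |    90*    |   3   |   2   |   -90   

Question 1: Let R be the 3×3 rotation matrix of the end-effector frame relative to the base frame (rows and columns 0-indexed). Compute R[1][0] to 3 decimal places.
0.500

End-effector x-axis (col 0 of R) = (0.0000,0.5000,0.8660)
R[1][0] = 0.5000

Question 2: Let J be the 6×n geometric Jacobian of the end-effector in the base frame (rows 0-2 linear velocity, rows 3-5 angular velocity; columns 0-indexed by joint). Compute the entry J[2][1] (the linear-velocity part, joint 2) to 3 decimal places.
axis z_1 = (-1.0000,0.0000,0.0000); lever o_n−o_1 = (-5.0000,-0.7321,2.7321)
cross product → J_v[:, 1] = (0.0000,2.7321,0.7321)
J_ω[:, 1] = z_1
entry J[2][1] = 0.7321

0.732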